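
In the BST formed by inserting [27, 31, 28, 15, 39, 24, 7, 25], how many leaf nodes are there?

Tree built from: [27, 31, 28, 15, 39, 24, 7, 25]
Tree (level-order array): [27, 15, 31, 7, 24, 28, 39, None, None, None, 25]
Rule: A leaf has 0 children.
Per-node child counts:
  node 27: 2 child(ren)
  node 15: 2 child(ren)
  node 7: 0 child(ren)
  node 24: 1 child(ren)
  node 25: 0 child(ren)
  node 31: 2 child(ren)
  node 28: 0 child(ren)
  node 39: 0 child(ren)
Matching nodes: [7, 25, 28, 39]
Count of leaf nodes: 4


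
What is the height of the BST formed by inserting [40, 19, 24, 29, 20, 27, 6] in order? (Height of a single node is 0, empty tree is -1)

Insertion order: [40, 19, 24, 29, 20, 27, 6]
Tree (level-order array): [40, 19, None, 6, 24, None, None, 20, 29, None, None, 27]
Compute height bottom-up (empty subtree = -1):
  height(6) = 1 + max(-1, -1) = 0
  height(20) = 1 + max(-1, -1) = 0
  height(27) = 1 + max(-1, -1) = 0
  height(29) = 1 + max(0, -1) = 1
  height(24) = 1 + max(0, 1) = 2
  height(19) = 1 + max(0, 2) = 3
  height(40) = 1 + max(3, -1) = 4
Height = 4


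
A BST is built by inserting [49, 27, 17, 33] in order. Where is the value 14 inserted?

Starting tree (level order): [49, 27, None, 17, 33]
Insertion path: 49 -> 27 -> 17
Result: insert 14 as left child of 17
Final tree (level order): [49, 27, None, 17, 33, 14]


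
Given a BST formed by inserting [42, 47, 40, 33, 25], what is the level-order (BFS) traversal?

Tree insertion order: [42, 47, 40, 33, 25]
Tree (level-order array): [42, 40, 47, 33, None, None, None, 25]
BFS from the root, enqueuing left then right child of each popped node:
  queue [42] -> pop 42, enqueue [40, 47], visited so far: [42]
  queue [40, 47] -> pop 40, enqueue [33], visited so far: [42, 40]
  queue [47, 33] -> pop 47, enqueue [none], visited so far: [42, 40, 47]
  queue [33] -> pop 33, enqueue [25], visited so far: [42, 40, 47, 33]
  queue [25] -> pop 25, enqueue [none], visited so far: [42, 40, 47, 33, 25]
Result: [42, 40, 47, 33, 25]


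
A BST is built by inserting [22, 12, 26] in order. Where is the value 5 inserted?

Starting tree (level order): [22, 12, 26]
Insertion path: 22 -> 12
Result: insert 5 as left child of 12
Final tree (level order): [22, 12, 26, 5]


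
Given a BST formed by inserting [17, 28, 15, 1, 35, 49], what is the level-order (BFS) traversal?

Tree insertion order: [17, 28, 15, 1, 35, 49]
Tree (level-order array): [17, 15, 28, 1, None, None, 35, None, None, None, 49]
BFS from the root, enqueuing left then right child of each popped node:
  queue [17] -> pop 17, enqueue [15, 28], visited so far: [17]
  queue [15, 28] -> pop 15, enqueue [1], visited so far: [17, 15]
  queue [28, 1] -> pop 28, enqueue [35], visited so far: [17, 15, 28]
  queue [1, 35] -> pop 1, enqueue [none], visited so far: [17, 15, 28, 1]
  queue [35] -> pop 35, enqueue [49], visited so far: [17, 15, 28, 1, 35]
  queue [49] -> pop 49, enqueue [none], visited so far: [17, 15, 28, 1, 35, 49]
Result: [17, 15, 28, 1, 35, 49]


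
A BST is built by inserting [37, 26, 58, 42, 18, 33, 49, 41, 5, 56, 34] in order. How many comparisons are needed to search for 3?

Search path for 3: 37 -> 26 -> 18 -> 5
Found: False
Comparisons: 4


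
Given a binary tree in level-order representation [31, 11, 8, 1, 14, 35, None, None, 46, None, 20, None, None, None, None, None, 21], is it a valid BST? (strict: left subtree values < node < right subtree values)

Level-order array: [31, 11, 8, 1, 14, 35, None, None, 46, None, 20, None, None, None, None, None, 21]
Validate using subtree bounds (lo, hi): at each node, require lo < value < hi,
then recurse left with hi=value and right with lo=value.
Preorder trace (stopping at first violation):
  at node 31 with bounds (-inf, +inf): OK
  at node 11 with bounds (-inf, 31): OK
  at node 1 with bounds (-inf, 11): OK
  at node 46 with bounds (1, 11): VIOLATION
Node 46 violates its bound: not (1 < 46 < 11).
Result: Not a valid BST


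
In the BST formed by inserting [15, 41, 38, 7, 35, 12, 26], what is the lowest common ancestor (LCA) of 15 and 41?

Tree insertion order: [15, 41, 38, 7, 35, 12, 26]
Tree (level-order array): [15, 7, 41, None, 12, 38, None, None, None, 35, None, 26]
In a BST, the LCA of p=15, q=41 is the first node v on the
root-to-leaf path with p <= v <= q (go left if both < v, right if both > v).
Walk from root:
  at 15: 15 <= 15 <= 41, this is the LCA
LCA = 15


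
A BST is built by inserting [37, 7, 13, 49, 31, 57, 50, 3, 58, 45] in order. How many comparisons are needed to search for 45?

Search path for 45: 37 -> 49 -> 45
Found: True
Comparisons: 3


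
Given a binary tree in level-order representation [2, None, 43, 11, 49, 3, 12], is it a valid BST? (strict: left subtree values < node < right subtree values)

Level-order array: [2, None, 43, 11, 49, 3, 12]
Validate using subtree bounds (lo, hi): at each node, require lo < value < hi,
then recurse left with hi=value and right with lo=value.
Preorder trace (stopping at first violation):
  at node 2 with bounds (-inf, +inf): OK
  at node 43 with bounds (2, +inf): OK
  at node 11 with bounds (2, 43): OK
  at node 3 with bounds (2, 11): OK
  at node 12 with bounds (11, 43): OK
  at node 49 with bounds (43, +inf): OK
No violation found at any node.
Result: Valid BST


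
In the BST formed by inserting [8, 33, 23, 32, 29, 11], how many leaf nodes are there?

Tree built from: [8, 33, 23, 32, 29, 11]
Tree (level-order array): [8, None, 33, 23, None, 11, 32, None, None, 29]
Rule: A leaf has 0 children.
Per-node child counts:
  node 8: 1 child(ren)
  node 33: 1 child(ren)
  node 23: 2 child(ren)
  node 11: 0 child(ren)
  node 32: 1 child(ren)
  node 29: 0 child(ren)
Matching nodes: [11, 29]
Count of leaf nodes: 2


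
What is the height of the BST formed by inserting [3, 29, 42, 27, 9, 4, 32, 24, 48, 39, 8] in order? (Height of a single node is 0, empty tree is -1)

Insertion order: [3, 29, 42, 27, 9, 4, 32, 24, 48, 39, 8]
Tree (level-order array): [3, None, 29, 27, 42, 9, None, 32, 48, 4, 24, None, 39, None, None, None, 8]
Compute height bottom-up (empty subtree = -1):
  height(8) = 1 + max(-1, -1) = 0
  height(4) = 1 + max(-1, 0) = 1
  height(24) = 1 + max(-1, -1) = 0
  height(9) = 1 + max(1, 0) = 2
  height(27) = 1 + max(2, -1) = 3
  height(39) = 1 + max(-1, -1) = 0
  height(32) = 1 + max(-1, 0) = 1
  height(48) = 1 + max(-1, -1) = 0
  height(42) = 1 + max(1, 0) = 2
  height(29) = 1 + max(3, 2) = 4
  height(3) = 1 + max(-1, 4) = 5
Height = 5


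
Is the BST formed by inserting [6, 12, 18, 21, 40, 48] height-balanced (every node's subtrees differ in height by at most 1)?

Tree (level-order array): [6, None, 12, None, 18, None, 21, None, 40, None, 48]
Definition: a tree is height-balanced if, at every node, |h(left) - h(right)| <= 1 (empty subtree has height -1).
Bottom-up per-node check:
  node 48: h_left=-1, h_right=-1, diff=0 [OK], height=0
  node 40: h_left=-1, h_right=0, diff=1 [OK], height=1
  node 21: h_left=-1, h_right=1, diff=2 [FAIL (|-1-1|=2 > 1)], height=2
  node 18: h_left=-1, h_right=2, diff=3 [FAIL (|-1-2|=3 > 1)], height=3
  node 12: h_left=-1, h_right=3, diff=4 [FAIL (|-1-3|=4 > 1)], height=4
  node 6: h_left=-1, h_right=4, diff=5 [FAIL (|-1-4|=5 > 1)], height=5
Node 21 violates the condition: |-1 - 1| = 2 > 1.
Result: Not balanced


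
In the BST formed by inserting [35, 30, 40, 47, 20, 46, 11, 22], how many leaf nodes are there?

Tree built from: [35, 30, 40, 47, 20, 46, 11, 22]
Tree (level-order array): [35, 30, 40, 20, None, None, 47, 11, 22, 46]
Rule: A leaf has 0 children.
Per-node child counts:
  node 35: 2 child(ren)
  node 30: 1 child(ren)
  node 20: 2 child(ren)
  node 11: 0 child(ren)
  node 22: 0 child(ren)
  node 40: 1 child(ren)
  node 47: 1 child(ren)
  node 46: 0 child(ren)
Matching nodes: [11, 22, 46]
Count of leaf nodes: 3


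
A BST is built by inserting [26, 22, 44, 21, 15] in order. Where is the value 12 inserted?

Starting tree (level order): [26, 22, 44, 21, None, None, None, 15]
Insertion path: 26 -> 22 -> 21 -> 15
Result: insert 12 as left child of 15
Final tree (level order): [26, 22, 44, 21, None, None, None, 15, None, 12]


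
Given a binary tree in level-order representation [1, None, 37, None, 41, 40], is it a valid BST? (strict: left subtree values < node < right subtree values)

Level-order array: [1, None, 37, None, 41, 40]
Validate using subtree bounds (lo, hi): at each node, require lo < value < hi,
then recurse left with hi=value and right with lo=value.
Preorder trace (stopping at first violation):
  at node 1 with bounds (-inf, +inf): OK
  at node 37 with bounds (1, +inf): OK
  at node 41 with bounds (37, +inf): OK
  at node 40 with bounds (37, 41): OK
No violation found at any node.
Result: Valid BST


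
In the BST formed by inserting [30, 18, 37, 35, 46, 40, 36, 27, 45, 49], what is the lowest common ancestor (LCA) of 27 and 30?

Tree insertion order: [30, 18, 37, 35, 46, 40, 36, 27, 45, 49]
Tree (level-order array): [30, 18, 37, None, 27, 35, 46, None, None, None, 36, 40, 49, None, None, None, 45]
In a BST, the LCA of p=27, q=30 is the first node v on the
root-to-leaf path with p <= v <= q (go left if both < v, right if both > v).
Walk from root:
  at 30: 27 <= 30 <= 30, this is the LCA
LCA = 30


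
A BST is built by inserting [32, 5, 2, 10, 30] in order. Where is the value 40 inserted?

Starting tree (level order): [32, 5, None, 2, 10, None, None, None, 30]
Insertion path: 32
Result: insert 40 as right child of 32
Final tree (level order): [32, 5, 40, 2, 10, None, None, None, None, None, 30]


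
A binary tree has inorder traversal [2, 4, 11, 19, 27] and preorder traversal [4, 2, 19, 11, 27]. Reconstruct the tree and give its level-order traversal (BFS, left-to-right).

Inorder:  [2, 4, 11, 19, 27]
Preorder: [4, 2, 19, 11, 27]
Algorithm: preorder visits root first, so consume preorder in order;
for each root, split the current inorder slice at that value into
left-subtree inorder and right-subtree inorder, then recurse.
Recursive splits:
  root=4; inorder splits into left=[2], right=[11, 19, 27]
  root=2; inorder splits into left=[], right=[]
  root=19; inorder splits into left=[11], right=[27]
  root=11; inorder splits into left=[], right=[]
  root=27; inorder splits into left=[], right=[]
Reconstructed level-order: [4, 2, 19, 11, 27]


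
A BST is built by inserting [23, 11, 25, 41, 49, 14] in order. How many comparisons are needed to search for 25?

Search path for 25: 23 -> 25
Found: True
Comparisons: 2


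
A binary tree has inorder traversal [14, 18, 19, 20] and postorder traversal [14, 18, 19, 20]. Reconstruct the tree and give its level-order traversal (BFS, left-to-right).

Inorder:   [14, 18, 19, 20]
Postorder: [14, 18, 19, 20]
Algorithm: postorder visits root last, so walk postorder right-to-left;
each value is the root of the current inorder slice — split it at that
value, recurse on the right subtree first, then the left.
Recursive splits:
  root=20; inorder splits into left=[14, 18, 19], right=[]
  root=19; inorder splits into left=[14, 18], right=[]
  root=18; inorder splits into left=[14], right=[]
  root=14; inorder splits into left=[], right=[]
Reconstructed level-order: [20, 19, 18, 14]


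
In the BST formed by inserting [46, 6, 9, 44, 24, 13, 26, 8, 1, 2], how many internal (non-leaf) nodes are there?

Tree built from: [46, 6, 9, 44, 24, 13, 26, 8, 1, 2]
Tree (level-order array): [46, 6, None, 1, 9, None, 2, 8, 44, None, None, None, None, 24, None, 13, 26]
Rule: An internal node has at least one child.
Per-node child counts:
  node 46: 1 child(ren)
  node 6: 2 child(ren)
  node 1: 1 child(ren)
  node 2: 0 child(ren)
  node 9: 2 child(ren)
  node 8: 0 child(ren)
  node 44: 1 child(ren)
  node 24: 2 child(ren)
  node 13: 0 child(ren)
  node 26: 0 child(ren)
Matching nodes: [46, 6, 1, 9, 44, 24]
Count of internal (non-leaf) nodes: 6


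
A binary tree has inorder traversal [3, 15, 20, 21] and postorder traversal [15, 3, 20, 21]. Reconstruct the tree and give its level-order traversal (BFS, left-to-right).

Inorder:   [3, 15, 20, 21]
Postorder: [15, 3, 20, 21]
Algorithm: postorder visits root last, so walk postorder right-to-left;
each value is the root of the current inorder slice — split it at that
value, recurse on the right subtree first, then the left.
Recursive splits:
  root=21; inorder splits into left=[3, 15, 20], right=[]
  root=20; inorder splits into left=[3, 15], right=[]
  root=3; inorder splits into left=[], right=[15]
  root=15; inorder splits into left=[], right=[]
Reconstructed level-order: [21, 20, 3, 15]


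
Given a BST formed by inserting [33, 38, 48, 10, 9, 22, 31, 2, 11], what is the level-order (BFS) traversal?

Tree insertion order: [33, 38, 48, 10, 9, 22, 31, 2, 11]
Tree (level-order array): [33, 10, 38, 9, 22, None, 48, 2, None, 11, 31]
BFS from the root, enqueuing left then right child of each popped node:
  queue [33] -> pop 33, enqueue [10, 38], visited so far: [33]
  queue [10, 38] -> pop 10, enqueue [9, 22], visited so far: [33, 10]
  queue [38, 9, 22] -> pop 38, enqueue [48], visited so far: [33, 10, 38]
  queue [9, 22, 48] -> pop 9, enqueue [2], visited so far: [33, 10, 38, 9]
  queue [22, 48, 2] -> pop 22, enqueue [11, 31], visited so far: [33, 10, 38, 9, 22]
  queue [48, 2, 11, 31] -> pop 48, enqueue [none], visited so far: [33, 10, 38, 9, 22, 48]
  queue [2, 11, 31] -> pop 2, enqueue [none], visited so far: [33, 10, 38, 9, 22, 48, 2]
  queue [11, 31] -> pop 11, enqueue [none], visited so far: [33, 10, 38, 9, 22, 48, 2, 11]
  queue [31] -> pop 31, enqueue [none], visited so far: [33, 10, 38, 9, 22, 48, 2, 11, 31]
Result: [33, 10, 38, 9, 22, 48, 2, 11, 31]


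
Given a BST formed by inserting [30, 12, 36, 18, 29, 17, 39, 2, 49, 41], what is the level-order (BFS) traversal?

Tree insertion order: [30, 12, 36, 18, 29, 17, 39, 2, 49, 41]
Tree (level-order array): [30, 12, 36, 2, 18, None, 39, None, None, 17, 29, None, 49, None, None, None, None, 41]
BFS from the root, enqueuing left then right child of each popped node:
  queue [30] -> pop 30, enqueue [12, 36], visited so far: [30]
  queue [12, 36] -> pop 12, enqueue [2, 18], visited so far: [30, 12]
  queue [36, 2, 18] -> pop 36, enqueue [39], visited so far: [30, 12, 36]
  queue [2, 18, 39] -> pop 2, enqueue [none], visited so far: [30, 12, 36, 2]
  queue [18, 39] -> pop 18, enqueue [17, 29], visited so far: [30, 12, 36, 2, 18]
  queue [39, 17, 29] -> pop 39, enqueue [49], visited so far: [30, 12, 36, 2, 18, 39]
  queue [17, 29, 49] -> pop 17, enqueue [none], visited so far: [30, 12, 36, 2, 18, 39, 17]
  queue [29, 49] -> pop 29, enqueue [none], visited so far: [30, 12, 36, 2, 18, 39, 17, 29]
  queue [49] -> pop 49, enqueue [41], visited so far: [30, 12, 36, 2, 18, 39, 17, 29, 49]
  queue [41] -> pop 41, enqueue [none], visited so far: [30, 12, 36, 2, 18, 39, 17, 29, 49, 41]
Result: [30, 12, 36, 2, 18, 39, 17, 29, 49, 41]


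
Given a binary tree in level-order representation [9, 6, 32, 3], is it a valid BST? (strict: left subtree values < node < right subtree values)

Level-order array: [9, 6, 32, 3]
Validate using subtree bounds (lo, hi): at each node, require lo < value < hi,
then recurse left with hi=value and right with lo=value.
Preorder trace (stopping at first violation):
  at node 9 with bounds (-inf, +inf): OK
  at node 6 with bounds (-inf, 9): OK
  at node 3 with bounds (-inf, 6): OK
  at node 32 with bounds (9, +inf): OK
No violation found at any node.
Result: Valid BST


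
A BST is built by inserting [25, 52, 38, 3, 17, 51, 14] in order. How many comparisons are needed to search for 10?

Search path for 10: 25 -> 3 -> 17 -> 14
Found: False
Comparisons: 4


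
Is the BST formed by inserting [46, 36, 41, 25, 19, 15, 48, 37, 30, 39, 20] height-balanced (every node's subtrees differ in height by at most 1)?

Tree (level-order array): [46, 36, 48, 25, 41, None, None, 19, 30, 37, None, 15, 20, None, None, None, 39]
Definition: a tree is height-balanced if, at every node, |h(left) - h(right)| <= 1 (empty subtree has height -1).
Bottom-up per-node check:
  node 15: h_left=-1, h_right=-1, diff=0 [OK], height=0
  node 20: h_left=-1, h_right=-1, diff=0 [OK], height=0
  node 19: h_left=0, h_right=0, diff=0 [OK], height=1
  node 30: h_left=-1, h_right=-1, diff=0 [OK], height=0
  node 25: h_left=1, h_right=0, diff=1 [OK], height=2
  node 39: h_left=-1, h_right=-1, diff=0 [OK], height=0
  node 37: h_left=-1, h_right=0, diff=1 [OK], height=1
  node 41: h_left=1, h_right=-1, diff=2 [FAIL (|1--1|=2 > 1)], height=2
  node 36: h_left=2, h_right=2, diff=0 [OK], height=3
  node 48: h_left=-1, h_right=-1, diff=0 [OK], height=0
  node 46: h_left=3, h_right=0, diff=3 [FAIL (|3-0|=3 > 1)], height=4
Node 41 violates the condition: |1 - -1| = 2 > 1.
Result: Not balanced


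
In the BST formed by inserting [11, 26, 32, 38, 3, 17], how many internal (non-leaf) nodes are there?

Tree built from: [11, 26, 32, 38, 3, 17]
Tree (level-order array): [11, 3, 26, None, None, 17, 32, None, None, None, 38]
Rule: An internal node has at least one child.
Per-node child counts:
  node 11: 2 child(ren)
  node 3: 0 child(ren)
  node 26: 2 child(ren)
  node 17: 0 child(ren)
  node 32: 1 child(ren)
  node 38: 0 child(ren)
Matching nodes: [11, 26, 32]
Count of internal (non-leaf) nodes: 3


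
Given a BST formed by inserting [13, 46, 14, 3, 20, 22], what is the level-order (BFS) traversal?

Tree insertion order: [13, 46, 14, 3, 20, 22]
Tree (level-order array): [13, 3, 46, None, None, 14, None, None, 20, None, 22]
BFS from the root, enqueuing left then right child of each popped node:
  queue [13] -> pop 13, enqueue [3, 46], visited so far: [13]
  queue [3, 46] -> pop 3, enqueue [none], visited so far: [13, 3]
  queue [46] -> pop 46, enqueue [14], visited so far: [13, 3, 46]
  queue [14] -> pop 14, enqueue [20], visited so far: [13, 3, 46, 14]
  queue [20] -> pop 20, enqueue [22], visited so far: [13, 3, 46, 14, 20]
  queue [22] -> pop 22, enqueue [none], visited so far: [13, 3, 46, 14, 20, 22]
Result: [13, 3, 46, 14, 20, 22]


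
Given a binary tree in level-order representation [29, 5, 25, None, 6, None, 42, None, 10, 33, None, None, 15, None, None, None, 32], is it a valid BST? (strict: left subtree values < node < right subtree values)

Level-order array: [29, 5, 25, None, 6, None, 42, None, 10, 33, None, None, 15, None, None, None, 32]
Validate using subtree bounds (lo, hi): at each node, require lo < value < hi,
then recurse left with hi=value and right with lo=value.
Preorder trace (stopping at first violation):
  at node 29 with bounds (-inf, +inf): OK
  at node 5 with bounds (-inf, 29): OK
  at node 6 with bounds (5, 29): OK
  at node 10 with bounds (6, 29): OK
  at node 15 with bounds (10, 29): OK
  at node 32 with bounds (15, 29): VIOLATION
Node 32 violates its bound: not (15 < 32 < 29).
Result: Not a valid BST


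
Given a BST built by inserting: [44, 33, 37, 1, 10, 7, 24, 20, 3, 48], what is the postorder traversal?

Tree insertion order: [44, 33, 37, 1, 10, 7, 24, 20, 3, 48]
Tree (level-order array): [44, 33, 48, 1, 37, None, None, None, 10, None, None, 7, 24, 3, None, 20]
Postorder traversal: [3, 7, 20, 24, 10, 1, 37, 33, 48, 44]


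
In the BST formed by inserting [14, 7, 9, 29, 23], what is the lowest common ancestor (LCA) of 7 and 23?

Tree insertion order: [14, 7, 9, 29, 23]
Tree (level-order array): [14, 7, 29, None, 9, 23]
In a BST, the LCA of p=7, q=23 is the first node v on the
root-to-leaf path with p <= v <= q (go left if both < v, right if both > v).
Walk from root:
  at 14: 7 <= 14 <= 23, this is the LCA
LCA = 14


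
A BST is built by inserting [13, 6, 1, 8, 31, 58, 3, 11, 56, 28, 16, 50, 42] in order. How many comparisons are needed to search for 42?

Search path for 42: 13 -> 31 -> 58 -> 56 -> 50 -> 42
Found: True
Comparisons: 6


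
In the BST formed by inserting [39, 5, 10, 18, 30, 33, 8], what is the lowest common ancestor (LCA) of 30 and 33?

Tree insertion order: [39, 5, 10, 18, 30, 33, 8]
Tree (level-order array): [39, 5, None, None, 10, 8, 18, None, None, None, 30, None, 33]
In a BST, the LCA of p=30, q=33 is the first node v on the
root-to-leaf path with p <= v <= q (go left if both < v, right if both > v).
Walk from root:
  at 39: both 30 and 33 < 39, go left
  at 5: both 30 and 33 > 5, go right
  at 10: both 30 and 33 > 10, go right
  at 18: both 30 and 33 > 18, go right
  at 30: 30 <= 30 <= 33, this is the LCA
LCA = 30


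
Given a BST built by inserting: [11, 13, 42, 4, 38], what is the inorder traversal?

Tree insertion order: [11, 13, 42, 4, 38]
Tree (level-order array): [11, 4, 13, None, None, None, 42, 38]
Inorder traversal: [4, 11, 13, 38, 42]


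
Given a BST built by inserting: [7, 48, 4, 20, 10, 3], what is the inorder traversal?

Tree insertion order: [7, 48, 4, 20, 10, 3]
Tree (level-order array): [7, 4, 48, 3, None, 20, None, None, None, 10]
Inorder traversal: [3, 4, 7, 10, 20, 48]


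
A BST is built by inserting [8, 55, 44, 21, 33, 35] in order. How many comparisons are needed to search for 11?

Search path for 11: 8 -> 55 -> 44 -> 21
Found: False
Comparisons: 4


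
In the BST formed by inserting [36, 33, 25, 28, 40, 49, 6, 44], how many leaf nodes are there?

Tree built from: [36, 33, 25, 28, 40, 49, 6, 44]
Tree (level-order array): [36, 33, 40, 25, None, None, 49, 6, 28, 44]
Rule: A leaf has 0 children.
Per-node child counts:
  node 36: 2 child(ren)
  node 33: 1 child(ren)
  node 25: 2 child(ren)
  node 6: 0 child(ren)
  node 28: 0 child(ren)
  node 40: 1 child(ren)
  node 49: 1 child(ren)
  node 44: 0 child(ren)
Matching nodes: [6, 28, 44]
Count of leaf nodes: 3


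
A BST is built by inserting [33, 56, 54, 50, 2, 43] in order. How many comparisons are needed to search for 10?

Search path for 10: 33 -> 2
Found: False
Comparisons: 2


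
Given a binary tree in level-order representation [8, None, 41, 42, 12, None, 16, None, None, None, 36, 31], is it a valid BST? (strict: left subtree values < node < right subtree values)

Level-order array: [8, None, 41, 42, 12, None, 16, None, None, None, 36, 31]
Validate using subtree bounds (lo, hi): at each node, require lo < value < hi,
then recurse left with hi=value and right with lo=value.
Preorder trace (stopping at first violation):
  at node 8 with bounds (-inf, +inf): OK
  at node 41 with bounds (8, +inf): OK
  at node 42 with bounds (8, 41): VIOLATION
Node 42 violates its bound: not (8 < 42 < 41).
Result: Not a valid BST


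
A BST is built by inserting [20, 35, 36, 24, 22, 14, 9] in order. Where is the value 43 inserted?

Starting tree (level order): [20, 14, 35, 9, None, 24, 36, None, None, 22]
Insertion path: 20 -> 35 -> 36
Result: insert 43 as right child of 36
Final tree (level order): [20, 14, 35, 9, None, 24, 36, None, None, 22, None, None, 43]


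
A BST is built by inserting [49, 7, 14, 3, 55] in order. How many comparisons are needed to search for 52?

Search path for 52: 49 -> 55
Found: False
Comparisons: 2


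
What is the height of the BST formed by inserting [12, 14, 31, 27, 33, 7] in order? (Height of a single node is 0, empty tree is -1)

Insertion order: [12, 14, 31, 27, 33, 7]
Tree (level-order array): [12, 7, 14, None, None, None, 31, 27, 33]
Compute height bottom-up (empty subtree = -1):
  height(7) = 1 + max(-1, -1) = 0
  height(27) = 1 + max(-1, -1) = 0
  height(33) = 1 + max(-1, -1) = 0
  height(31) = 1 + max(0, 0) = 1
  height(14) = 1 + max(-1, 1) = 2
  height(12) = 1 + max(0, 2) = 3
Height = 3


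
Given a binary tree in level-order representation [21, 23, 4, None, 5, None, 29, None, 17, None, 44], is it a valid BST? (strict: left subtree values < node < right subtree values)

Level-order array: [21, 23, 4, None, 5, None, 29, None, 17, None, 44]
Validate using subtree bounds (lo, hi): at each node, require lo < value < hi,
then recurse left with hi=value and right with lo=value.
Preorder trace (stopping at first violation):
  at node 21 with bounds (-inf, +inf): OK
  at node 23 with bounds (-inf, 21): VIOLATION
Node 23 violates its bound: not (-inf < 23 < 21).
Result: Not a valid BST


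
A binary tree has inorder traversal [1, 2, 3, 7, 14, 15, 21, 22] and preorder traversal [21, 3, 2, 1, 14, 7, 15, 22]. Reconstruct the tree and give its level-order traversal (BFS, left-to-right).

Inorder:  [1, 2, 3, 7, 14, 15, 21, 22]
Preorder: [21, 3, 2, 1, 14, 7, 15, 22]
Algorithm: preorder visits root first, so consume preorder in order;
for each root, split the current inorder slice at that value into
left-subtree inorder and right-subtree inorder, then recurse.
Recursive splits:
  root=21; inorder splits into left=[1, 2, 3, 7, 14, 15], right=[22]
  root=3; inorder splits into left=[1, 2], right=[7, 14, 15]
  root=2; inorder splits into left=[1], right=[]
  root=1; inorder splits into left=[], right=[]
  root=14; inorder splits into left=[7], right=[15]
  root=7; inorder splits into left=[], right=[]
  root=15; inorder splits into left=[], right=[]
  root=22; inorder splits into left=[], right=[]
Reconstructed level-order: [21, 3, 22, 2, 14, 1, 7, 15]


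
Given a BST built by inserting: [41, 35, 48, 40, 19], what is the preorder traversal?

Tree insertion order: [41, 35, 48, 40, 19]
Tree (level-order array): [41, 35, 48, 19, 40]
Preorder traversal: [41, 35, 19, 40, 48]


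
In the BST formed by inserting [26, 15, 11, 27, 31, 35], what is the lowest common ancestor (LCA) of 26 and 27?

Tree insertion order: [26, 15, 11, 27, 31, 35]
Tree (level-order array): [26, 15, 27, 11, None, None, 31, None, None, None, 35]
In a BST, the LCA of p=26, q=27 is the first node v on the
root-to-leaf path with p <= v <= q (go left if both < v, right if both > v).
Walk from root:
  at 26: 26 <= 26 <= 27, this is the LCA
LCA = 26


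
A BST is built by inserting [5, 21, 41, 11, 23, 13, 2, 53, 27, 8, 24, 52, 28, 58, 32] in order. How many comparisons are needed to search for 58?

Search path for 58: 5 -> 21 -> 41 -> 53 -> 58
Found: True
Comparisons: 5


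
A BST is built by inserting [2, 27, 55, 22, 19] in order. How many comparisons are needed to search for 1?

Search path for 1: 2
Found: False
Comparisons: 1


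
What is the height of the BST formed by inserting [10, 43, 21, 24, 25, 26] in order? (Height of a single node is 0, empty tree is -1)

Insertion order: [10, 43, 21, 24, 25, 26]
Tree (level-order array): [10, None, 43, 21, None, None, 24, None, 25, None, 26]
Compute height bottom-up (empty subtree = -1):
  height(26) = 1 + max(-1, -1) = 0
  height(25) = 1 + max(-1, 0) = 1
  height(24) = 1 + max(-1, 1) = 2
  height(21) = 1 + max(-1, 2) = 3
  height(43) = 1 + max(3, -1) = 4
  height(10) = 1 + max(-1, 4) = 5
Height = 5


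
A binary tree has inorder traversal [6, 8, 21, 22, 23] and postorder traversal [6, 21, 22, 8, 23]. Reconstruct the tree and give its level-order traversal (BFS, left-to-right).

Inorder:   [6, 8, 21, 22, 23]
Postorder: [6, 21, 22, 8, 23]
Algorithm: postorder visits root last, so walk postorder right-to-left;
each value is the root of the current inorder slice — split it at that
value, recurse on the right subtree first, then the left.
Recursive splits:
  root=23; inorder splits into left=[6, 8, 21, 22], right=[]
  root=8; inorder splits into left=[6], right=[21, 22]
  root=22; inorder splits into left=[21], right=[]
  root=21; inorder splits into left=[], right=[]
  root=6; inorder splits into left=[], right=[]
Reconstructed level-order: [23, 8, 6, 22, 21]


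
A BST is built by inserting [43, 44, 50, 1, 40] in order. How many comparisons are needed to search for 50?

Search path for 50: 43 -> 44 -> 50
Found: True
Comparisons: 3


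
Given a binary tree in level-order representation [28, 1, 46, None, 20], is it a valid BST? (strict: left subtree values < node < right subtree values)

Level-order array: [28, 1, 46, None, 20]
Validate using subtree bounds (lo, hi): at each node, require lo < value < hi,
then recurse left with hi=value and right with lo=value.
Preorder trace (stopping at first violation):
  at node 28 with bounds (-inf, +inf): OK
  at node 1 with bounds (-inf, 28): OK
  at node 20 with bounds (1, 28): OK
  at node 46 with bounds (28, +inf): OK
No violation found at any node.
Result: Valid BST


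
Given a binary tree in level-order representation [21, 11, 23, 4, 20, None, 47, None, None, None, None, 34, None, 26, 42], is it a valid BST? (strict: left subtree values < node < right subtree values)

Level-order array: [21, 11, 23, 4, 20, None, 47, None, None, None, None, 34, None, 26, 42]
Validate using subtree bounds (lo, hi): at each node, require lo < value < hi,
then recurse left with hi=value and right with lo=value.
Preorder trace (stopping at first violation):
  at node 21 with bounds (-inf, +inf): OK
  at node 11 with bounds (-inf, 21): OK
  at node 4 with bounds (-inf, 11): OK
  at node 20 with bounds (11, 21): OK
  at node 23 with bounds (21, +inf): OK
  at node 47 with bounds (23, +inf): OK
  at node 34 with bounds (23, 47): OK
  at node 26 with bounds (23, 34): OK
  at node 42 with bounds (34, 47): OK
No violation found at any node.
Result: Valid BST


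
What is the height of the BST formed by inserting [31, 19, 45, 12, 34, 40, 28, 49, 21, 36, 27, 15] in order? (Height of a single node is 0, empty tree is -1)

Insertion order: [31, 19, 45, 12, 34, 40, 28, 49, 21, 36, 27, 15]
Tree (level-order array): [31, 19, 45, 12, 28, 34, 49, None, 15, 21, None, None, 40, None, None, None, None, None, 27, 36]
Compute height bottom-up (empty subtree = -1):
  height(15) = 1 + max(-1, -1) = 0
  height(12) = 1 + max(-1, 0) = 1
  height(27) = 1 + max(-1, -1) = 0
  height(21) = 1 + max(-1, 0) = 1
  height(28) = 1 + max(1, -1) = 2
  height(19) = 1 + max(1, 2) = 3
  height(36) = 1 + max(-1, -1) = 0
  height(40) = 1 + max(0, -1) = 1
  height(34) = 1 + max(-1, 1) = 2
  height(49) = 1 + max(-1, -1) = 0
  height(45) = 1 + max(2, 0) = 3
  height(31) = 1 + max(3, 3) = 4
Height = 4


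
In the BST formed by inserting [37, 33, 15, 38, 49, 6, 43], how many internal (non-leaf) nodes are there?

Tree built from: [37, 33, 15, 38, 49, 6, 43]
Tree (level-order array): [37, 33, 38, 15, None, None, 49, 6, None, 43]
Rule: An internal node has at least one child.
Per-node child counts:
  node 37: 2 child(ren)
  node 33: 1 child(ren)
  node 15: 1 child(ren)
  node 6: 0 child(ren)
  node 38: 1 child(ren)
  node 49: 1 child(ren)
  node 43: 0 child(ren)
Matching nodes: [37, 33, 15, 38, 49]
Count of internal (non-leaf) nodes: 5


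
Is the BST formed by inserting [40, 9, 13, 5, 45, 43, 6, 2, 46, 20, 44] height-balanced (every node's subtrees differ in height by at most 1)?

Tree (level-order array): [40, 9, 45, 5, 13, 43, 46, 2, 6, None, 20, None, 44]
Definition: a tree is height-balanced if, at every node, |h(left) - h(right)| <= 1 (empty subtree has height -1).
Bottom-up per-node check:
  node 2: h_left=-1, h_right=-1, diff=0 [OK], height=0
  node 6: h_left=-1, h_right=-1, diff=0 [OK], height=0
  node 5: h_left=0, h_right=0, diff=0 [OK], height=1
  node 20: h_left=-1, h_right=-1, diff=0 [OK], height=0
  node 13: h_left=-1, h_right=0, diff=1 [OK], height=1
  node 9: h_left=1, h_right=1, diff=0 [OK], height=2
  node 44: h_left=-1, h_right=-1, diff=0 [OK], height=0
  node 43: h_left=-1, h_right=0, diff=1 [OK], height=1
  node 46: h_left=-1, h_right=-1, diff=0 [OK], height=0
  node 45: h_left=1, h_right=0, diff=1 [OK], height=2
  node 40: h_left=2, h_right=2, diff=0 [OK], height=3
All nodes satisfy the balance condition.
Result: Balanced


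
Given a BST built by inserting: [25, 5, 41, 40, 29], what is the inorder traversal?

Tree insertion order: [25, 5, 41, 40, 29]
Tree (level-order array): [25, 5, 41, None, None, 40, None, 29]
Inorder traversal: [5, 25, 29, 40, 41]


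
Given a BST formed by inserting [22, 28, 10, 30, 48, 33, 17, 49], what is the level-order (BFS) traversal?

Tree insertion order: [22, 28, 10, 30, 48, 33, 17, 49]
Tree (level-order array): [22, 10, 28, None, 17, None, 30, None, None, None, 48, 33, 49]
BFS from the root, enqueuing left then right child of each popped node:
  queue [22] -> pop 22, enqueue [10, 28], visited so far: [22]
  queue [10, 28] -> pop 10, enqueue [17], visited so far: [22, 10]
  queue [28, 17] -> pop 28, enqueue [30], visited so far: [22, 10, 28]
  queue [17, 30] -> pop 17, enqueue [none], visited so far: [22, 10, 28, 17]
  queue [30] -> pop 30, enqueue [48], visited so far: [22, 10, 28, 17, 30]
  queue [48] -> pop 48, enqueue [33, 49], visited so far: [22, 10, 28, 17, 30, 48]
  queue [33, 49] -> pop 33, enqueue [none], visited so far: [22, 10, 28, 17, 30, 48, 33]
  queue [49] -> pop 49, enqueue [none], visited so far: [22, 10, 28, 17, 30, 48, 33, 49]
Result: [22, 10, 28, 17, 30, 48, 33, 49]


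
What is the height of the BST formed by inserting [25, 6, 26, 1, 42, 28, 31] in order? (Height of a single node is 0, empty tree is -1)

Insertion order: [25, 6, 26, 1, 42, 28, 31]
Tree (level-order array): [25, 6, 26, 1, None, None, 42, None, None, 28, None, None, 31]
Compute height bottom-up (empty subtree = -1):
  height(1) = 1 + max(-1, -1) = 0
  height(6) = 1 + max(0, -1) = 1
  height(31) = 1 + max(-1, -1) = 0
  height(28) = 1 + max(-1, 0) = 1
  height(42) = 1 + max(1, -1) = 2
  height(26) = 1 + max(-1, 2) = 3
  height(25) = 1 + max(1, 3) = 4
Height = 4


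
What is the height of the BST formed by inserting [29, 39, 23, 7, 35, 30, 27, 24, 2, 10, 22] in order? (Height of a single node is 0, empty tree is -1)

Insertion order: [29, 39, 23, 7, 35, 30, 27, 24, 2, 10, 22]
Tree (level-order array): [29, 23, 39, 7, 27, 35, None, 2, 10, 24, None, 30, None, None, None, None, 22]
Compute height bottom-up (empty subtree = -1):
  height(2) = 1 + max(-1, -1) = 0
  height(22) = 1 + max(-1, -1) = 0
  height(10) = 1 + max(-1, 0) = 1
  height(7) = 1 + max(0, 1) = 2
  height(24) = 1 + max(-1, -1) = 0
  height(27) = 1 + max(0, -1) = 1
  height(23) = 1 + max(2, 1) = 3
  height(30) = 1 + max(-1, -1) = 0
  height(35) = 1 + max(0, -1) = 1
  height(39) = 1 + max(1, -1) = 2
  height(29) = 1 + max(3, 2) = 4
Height = 4


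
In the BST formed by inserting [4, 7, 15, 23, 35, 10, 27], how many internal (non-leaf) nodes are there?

Tree built from: [4, 7, 15, 23, 35, 10, 27]
Tree (level-order array): [4, None, 7, None, 15, 10, 23, None, None, None, 35, 27]
Rule: An internal node has at least one child.
Per-node child counts:
  node 4: 1 child(ren)
  node 7: 1 child(ren)
  node 15: 2 child(ren)
  node 10: 0 child(ren)
  node 23: 1 child(ren)
  node 35: 1 child(ren)
  node 27: 0 child(ren)
Matching nodes: [4, 7, 15, 23, 35]
Count of internal (non-leaf) nodes: 5


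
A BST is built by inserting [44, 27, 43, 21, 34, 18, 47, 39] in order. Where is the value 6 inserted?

Starting tree (level order): [44, 27, 47, 21, 43, None, None, 18, None, 34, None, None, None, None, 39]
Insertion path: 44 -> 27 -> 21 -> 18
Result: insert 6 as left child of 18
Final tree (level order): [44, 27, 47, 21, 43, None, None, 18, None, 34, None, 6, None, None, 39]


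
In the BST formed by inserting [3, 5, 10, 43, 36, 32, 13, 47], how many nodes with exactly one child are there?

Tree built from: [3, 5, 10, 43, 36, 32, 13, 47]
Tree (level-order array): [3, None, 5, None, 10, None, 43, 36, 47, 32, None, None, None, 13]
Rule: These are nodes with exactly 1 non-null child.
Per-node child counts:
  node 3: 1 child(ren)
  node 5: 1 child(ren)
  node 10: 1 child(ren)
  node 43: 2 child(ren)
  node 36: 1 child(ren)
  node 32: 1 child(ren)
  node 13: 0 child(ren)
  node 47: 0 child(ren)
Matching nodes: [3, 5, 10, 36, 32]
Count of nodes with exactly one child: 5


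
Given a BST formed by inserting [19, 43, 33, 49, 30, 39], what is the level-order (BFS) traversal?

Tree insertion order: [19, 43, 33, 49, 30, 39]
Tree (level-order array): [19, None, 43, 33, 49, 30, 39]
BFS from the root, enqueuing left then right child of each popped node:
  queue [19] -> pop 19, enqueue [43], visited so far: [19]
  queue [43] -> pop 43, enqueue [33, 49], visited so far: [19, 43]
  queue [33, 49] -> pop 33, enqueue [30, 39], visited so far: [19, 43, 33]
  queue [49, 30, 39] -> pop 49, enqueue [none], visited so far: [19, 43, 33, 49]
  queue [30, 39] -> pop 30, enqueue [none], visited so far: [19, 43, 33, 49, 30]
  queue [39] -> pop 39, enqueue [none], visited so far: [19, 43, 33, 49, 30, 39]
Result: [19, 43, 33, 49, 30, 39]


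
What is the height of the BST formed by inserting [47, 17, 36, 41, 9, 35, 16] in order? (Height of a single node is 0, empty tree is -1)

Insertion order: [47, 17, 36, 41, 9, 35, 16]
Tree (level-order array): [47, 17, None, 9, 36, None, 16, 35, 41]
Compute height bottom-up (empty subtree = -1):
  height(16) = 1 + max(-1, -1) = 0
  height(9) = 1 + max(-1, 0) = 1
  height(35) = 1 + max(-1, -1) = 0
  height(41) = 1 + max(-1, -1) = 0
  height(36) = 1 + max(0, 0) = 1
  height(17) = 1 + max(1, 1) = 2
  height(47) = 1 + max(2, -1) = 3
Height = 3


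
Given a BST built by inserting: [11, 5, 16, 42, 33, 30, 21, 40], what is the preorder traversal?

Tree insertion order: [11, 5, 16, 42, 33, 30, 21, 40]
Tree (level-order array): [11, 5, 16, None, None, None, 42, 33, None, 30, 40, 21]
Preorder traversal: [11, 5, 16, 42, 33, 30, 21, 40]


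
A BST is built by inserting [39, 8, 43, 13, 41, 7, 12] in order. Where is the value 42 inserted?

Starting tree (level order): [39, 8, 43, 7, 13, 41, None, None, None, 12]
Insertion path: 39 -> 43 -> 41
Result: insert 42 as right child of 41
Final tree (level order): [39, 8, 43, 7, 13, 41, None, None, None, 12, None, None, 42]


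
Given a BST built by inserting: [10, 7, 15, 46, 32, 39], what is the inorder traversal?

Tree insertion order: [10, 7, 15, 46, 32, 39]
Tree (level-order array): [10, 7, 15, None, None, None, 46, 32, None, None, 39]
Inorder traversal: [7, 10, 15, 32, 39, 46]


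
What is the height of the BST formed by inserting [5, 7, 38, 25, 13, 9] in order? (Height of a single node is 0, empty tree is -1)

Insertion order: [5, 7, 38, 25, 13, 9]
Tree (level-order array): [5, None, 7, None, 38, 25, None, 13, None, 9]
Compute height bottom-up (empty subtree = -1):
  height(9) = 1 + max(-1, -1) = 0
  height(13) = 1 + max(0, -1) = 1
  height(25) = 1 + max(1, -1) = 2
  height(38) = 1 + max(2, -1) = 3
  height(7) = 1 + max(-1, 3) = 4
  height(5) = 1 + max(-1, 4) = 5
Height = 5


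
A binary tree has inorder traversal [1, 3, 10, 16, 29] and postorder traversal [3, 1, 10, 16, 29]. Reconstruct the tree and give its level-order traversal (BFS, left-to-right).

Inorder:   [1, 3, 10, 16, 29]
Postorder: [3, 1, 10, 16, 29]
Algorithm: postorder visits root last, so walk postorder right-to-left;
each value is the root of the current inorder slice — split it at that
value, recurse on the right subtree first, then the left.
Recursive splits:
  root=29; inorder splits into left=[1, 3, 10, 16], right=[]
  root=16; inorder splits into left=[1, 3, 10], right=[]
  root=10; inorder splits into left=[1, 3], right=[]
  root=1; inorder splits into left=[], right=[3]
  root=3; inorder splits into left=[], right=[]
Reconstructed level-order: [29, 16, 10, 1, 3]


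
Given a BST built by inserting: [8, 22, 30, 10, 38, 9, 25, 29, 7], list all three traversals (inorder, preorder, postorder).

Tree insertion order: [8, 22, 30, 10, 38, 9, 25, 29, 7]
Tree (level-order array): [8, 7, 22, None, None, 10, 30, 9, None, 25, 38, None, None, None, 29]
Inorder (L, root, R): [7, 8, 9, 10, 22, 25, 29, 30, 38]
Preorder (root, L, R): [8, 7, 22, 10, 9, 30, 25, 29, 38]
Postorder (L, R, root): [7, 9, 10, 29, 25, 38, 30, 22, 8]


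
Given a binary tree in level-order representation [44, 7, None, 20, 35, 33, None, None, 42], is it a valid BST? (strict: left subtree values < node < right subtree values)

Level-order array: [44, 7, None, 20, 35, 33, None, None, 42]
Validate using subtree bounds (lo, hi): at each node, require lo < value < hi,
then recurse left with hi=value and right with lo=value.
Preorder trace (stopping at first violation):
  at node 44 with bounds (-inf, +inf): OK
  at node 7 with bounds (-inf, 44): OK
  at node 20 with bounds (-inf, 7): VIOLATION
Node 20 violates its bound: not (-inf < 20 < 7).
Result: Not a valid BST
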